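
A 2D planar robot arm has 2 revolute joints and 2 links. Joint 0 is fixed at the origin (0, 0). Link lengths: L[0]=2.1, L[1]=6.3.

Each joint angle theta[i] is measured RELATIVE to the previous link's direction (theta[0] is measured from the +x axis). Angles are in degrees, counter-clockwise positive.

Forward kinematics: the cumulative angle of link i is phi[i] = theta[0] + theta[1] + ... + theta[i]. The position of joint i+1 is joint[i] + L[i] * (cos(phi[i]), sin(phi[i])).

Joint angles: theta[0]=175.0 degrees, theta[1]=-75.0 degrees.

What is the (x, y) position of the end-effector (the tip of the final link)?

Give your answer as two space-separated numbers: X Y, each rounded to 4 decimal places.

Answer: -3.1860 6.3873

Derivation:
joint[0] = (0.0000, 0.0000)  (base)
link 0: phi[0] = 175 = 175 deg
  cos(175 deg) = -0.9962, sin(175 deg) = 0.0872
  joint[1] = (0.0000, 0.0000) + 2.1 * (-0.9962, 0.0872) = (0.0000 + -2.0920, 0.0000 + 0.1830) = (-2.0920, 0.1830)
link 1: phi[1] = 175 + -75 = 100 deg
  cos(100 deg) = -0.1736, sin(100 deg) = 0.9848
  joint[2] = (-2.0920, 0.1830) + 6.3 * (-0.1736, 0.9848) = (-2.0920 + -1.0940, 0.1830 + 6.2043) = (-3.1860, 6.3873)
End effector: (-3.1860, 6.3873)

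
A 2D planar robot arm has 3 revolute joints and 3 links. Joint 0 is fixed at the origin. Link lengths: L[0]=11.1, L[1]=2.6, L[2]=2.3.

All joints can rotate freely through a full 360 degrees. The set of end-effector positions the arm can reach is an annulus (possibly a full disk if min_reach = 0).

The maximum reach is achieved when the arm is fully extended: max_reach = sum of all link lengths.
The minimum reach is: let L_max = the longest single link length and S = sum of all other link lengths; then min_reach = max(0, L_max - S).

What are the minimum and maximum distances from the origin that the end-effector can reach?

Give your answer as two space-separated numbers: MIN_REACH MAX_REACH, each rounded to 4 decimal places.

Link lengths: [11.1, 2.6, 2.3]
max_reach = 11.1 + 2.6 + 2.3 = 16
L_max = max([11.1, 2.6, 2.3]) = 11.1
S (sum of others) = 16 - 11.1 = 4.9
min_reach = max(0, 11.1 - 4.9) = max(0, 6.2) = 6.2

Answer: 6.2000 16.0000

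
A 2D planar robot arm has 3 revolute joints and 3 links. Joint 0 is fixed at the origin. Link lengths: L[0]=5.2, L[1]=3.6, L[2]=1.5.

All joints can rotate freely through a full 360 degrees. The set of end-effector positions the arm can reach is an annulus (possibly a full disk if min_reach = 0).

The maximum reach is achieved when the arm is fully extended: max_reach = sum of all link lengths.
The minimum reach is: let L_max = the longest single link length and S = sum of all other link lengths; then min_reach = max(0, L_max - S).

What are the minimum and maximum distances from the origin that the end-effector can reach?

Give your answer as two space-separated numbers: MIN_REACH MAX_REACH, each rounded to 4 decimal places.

Answer: 0.1000 10.3000

Derivation:
Link lengths: [5.2, 3.6, 1.5]
max_reach = 5.2 + 3.6 + 1.5 = 10.3
L_max = max([5.2, 3.6, 1.5]) = 5.2
S (sum of others) = 10.3 - 5.2 = 5.1
min_reach = max(0, 5.2 - 5.1) = max(0, 0.1) = 0.1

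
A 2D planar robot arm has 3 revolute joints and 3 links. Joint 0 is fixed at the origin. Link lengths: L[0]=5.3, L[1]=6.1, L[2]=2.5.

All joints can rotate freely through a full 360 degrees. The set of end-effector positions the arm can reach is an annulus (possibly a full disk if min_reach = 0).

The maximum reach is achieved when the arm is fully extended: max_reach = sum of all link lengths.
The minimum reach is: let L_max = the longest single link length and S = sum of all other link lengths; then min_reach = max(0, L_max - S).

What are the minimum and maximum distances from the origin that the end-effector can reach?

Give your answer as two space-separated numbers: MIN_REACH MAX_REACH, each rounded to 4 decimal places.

Answer: 0.0000 13.9000

Derivation:
Link lengths: [5.3, 6.1, 2.5]
max_reach = 5.3 + 6.1 + 2.5 = 13.9
L_max = max([5.3, 6.1, 2.5]) = 6.1
S (sum of others) = 13.9 - 6.1 = 7.8
min_reach = max(0, 6.1 - 7.8) = max(0, -1.7) = 0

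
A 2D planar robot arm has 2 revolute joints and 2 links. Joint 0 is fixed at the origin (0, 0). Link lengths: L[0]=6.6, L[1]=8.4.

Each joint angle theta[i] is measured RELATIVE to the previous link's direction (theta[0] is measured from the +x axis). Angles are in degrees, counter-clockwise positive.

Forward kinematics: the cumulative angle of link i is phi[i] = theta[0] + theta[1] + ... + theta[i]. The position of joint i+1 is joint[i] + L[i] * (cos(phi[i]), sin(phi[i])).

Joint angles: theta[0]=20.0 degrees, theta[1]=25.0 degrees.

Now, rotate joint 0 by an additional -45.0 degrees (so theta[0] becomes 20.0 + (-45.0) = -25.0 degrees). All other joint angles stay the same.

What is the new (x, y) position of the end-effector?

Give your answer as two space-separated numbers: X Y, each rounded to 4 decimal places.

Answer: 14.3816 -2.7893

Derivation:
joint[0] = (0.0000, 0.0000)  (base)
link 0: phi[0] = -25 = -25 deg
  cos(-25 deg) = 0.9063, sin(-25 deg) = -0.4226
  joint[1] = (0.0000, 0.0000) + 6.6 * (0.9063, -0.4226) = (0.0000 + 5.9816, 0.0000 + -2.7893) = (5.9816, -2.7893)
link 1: phi[1] = -25 + 25 = 0 deg
  cos(0 deg) = 1.0000, sin(0 deg) = 0.0000
  joint[2] = (5.9816, -2.7893) + 8.4 * (1.0000, 0.0000) = (5.9816 + 8.4000, -2.7893 + 0.0000) = (14.3816, -2.7893)
End effector: (14.3816, -2.7893)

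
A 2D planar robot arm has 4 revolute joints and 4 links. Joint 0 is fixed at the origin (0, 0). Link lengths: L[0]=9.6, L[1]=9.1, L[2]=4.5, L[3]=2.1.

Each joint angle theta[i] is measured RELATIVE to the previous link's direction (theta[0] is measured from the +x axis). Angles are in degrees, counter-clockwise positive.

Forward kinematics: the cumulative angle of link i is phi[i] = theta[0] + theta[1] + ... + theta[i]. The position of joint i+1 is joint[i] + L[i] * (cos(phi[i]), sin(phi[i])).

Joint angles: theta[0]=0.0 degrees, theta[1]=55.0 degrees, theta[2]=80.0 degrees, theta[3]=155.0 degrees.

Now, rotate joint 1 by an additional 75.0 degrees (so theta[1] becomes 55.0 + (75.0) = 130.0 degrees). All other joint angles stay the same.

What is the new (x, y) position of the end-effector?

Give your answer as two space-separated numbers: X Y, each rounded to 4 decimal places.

Answer: 1.9455 4.9040

Derivation:
joint[0] = (0.0000, 0.0000)  (base)
link 0: phi[0] = 0 = 0 deg
  cos(0 deg) = 1.0000, sin(0 deg) = 0.0000
  joint[1] = (0.0000, 0.0000) + 9.6 * (1.0000, 0.0000) = (0.0000 + 9.6000, 0.0000 + 0.0000) = (9.6000, 0.0000)
link 1: phi[1] = 0 + 130 = 130 deg
  cos(130 deg) = -0.6428, sin(130 deg) = 0.7660
  joint[2] = (9.6000, 0.0000) + 9.1 * (-0.6428, 0.7660) = (9.6000 + -5.8494, 0.0000 + 6.9710) = (3.7506, 6.9710)
link 2: phi[2] = 0 + 130 + 80 = 210 deg
  cos(210 deg) = -0.8660, sin(210 deg) = -0.5000
  joint[3] = (3.7506, 6.9710) + 4.5 * (-0.8660, -0.5000) = (3.7506 + -3.8971, 6.9710 + -2.2500) = (-0.1465, 4.7210)
link 3: phi[3] = 0 + 130 + 80 + 155 = 365 deg
  cos(365 deg) = 0.9962, sin(365 deg) = 0.0872
  joint[4] = (-0.1465, 4.7210) + 2.1 * (0.9962, 0.0872) = (-0.1465 + 2.0920, 4.7210 + 0.1830) = (1.9455, 4.9040)
End effector: (1.9455, 4.9040)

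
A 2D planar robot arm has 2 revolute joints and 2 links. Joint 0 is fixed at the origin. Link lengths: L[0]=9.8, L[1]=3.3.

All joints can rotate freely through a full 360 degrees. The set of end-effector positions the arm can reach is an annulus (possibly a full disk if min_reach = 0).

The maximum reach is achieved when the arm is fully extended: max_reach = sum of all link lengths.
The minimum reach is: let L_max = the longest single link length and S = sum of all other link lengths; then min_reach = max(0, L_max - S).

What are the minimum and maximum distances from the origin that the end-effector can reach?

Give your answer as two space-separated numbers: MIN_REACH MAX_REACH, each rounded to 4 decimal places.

Answer: 6.5000 13.1000

Derivation:
Link lengths: [9.8, 3.3]
max_reach = 9.8 + 3.3 = 13.1
L_max = max([9.8, 3.3]) = 9.8
S (sum of others) = 13.1 - 9.8 = 3.3
min_reach = max(0, 9.8 - 3.3) = max(0, 6.5) = 6.5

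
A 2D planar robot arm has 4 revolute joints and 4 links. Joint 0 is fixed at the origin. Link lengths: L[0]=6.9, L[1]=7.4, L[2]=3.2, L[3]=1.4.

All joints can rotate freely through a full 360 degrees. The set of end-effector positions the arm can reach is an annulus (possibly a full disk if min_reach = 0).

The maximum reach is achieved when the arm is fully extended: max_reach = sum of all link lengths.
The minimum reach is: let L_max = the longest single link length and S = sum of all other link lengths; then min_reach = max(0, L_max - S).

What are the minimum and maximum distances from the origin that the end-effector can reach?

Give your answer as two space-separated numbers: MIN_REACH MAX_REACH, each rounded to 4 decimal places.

Answer: 0.0000 18.9000

Derivation:
Link lengths: [6.9, 7.4, 3.2, 1.4]
max_reach = 6.9 + 7.4 + 3.2 + 1.4 = 18.9
L_max = max([6.9, 7.4, 3.2, 1.4]) = 7.4
S (sum of others) = 18.9 - 7.4 = 11.5
min_reach = max(0, 7.4 - 11.5) = max(0, -4.1) = 0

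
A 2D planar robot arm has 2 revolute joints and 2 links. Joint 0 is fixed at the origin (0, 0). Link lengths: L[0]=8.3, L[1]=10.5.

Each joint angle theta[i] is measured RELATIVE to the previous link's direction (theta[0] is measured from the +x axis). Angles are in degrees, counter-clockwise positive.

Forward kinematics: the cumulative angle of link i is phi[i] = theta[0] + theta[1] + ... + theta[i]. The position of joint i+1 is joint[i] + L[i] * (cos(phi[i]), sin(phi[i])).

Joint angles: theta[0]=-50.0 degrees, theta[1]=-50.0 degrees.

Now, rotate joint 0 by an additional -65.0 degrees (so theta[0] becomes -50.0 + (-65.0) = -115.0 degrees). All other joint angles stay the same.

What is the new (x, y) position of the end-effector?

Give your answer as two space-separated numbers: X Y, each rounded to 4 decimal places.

joint[0] = (0.0000, 0.0000)  (base)
link 0: phi[0] = -115 = -115 deg
  cos(-115 deg) = -0.4226, sin(-115 deg) = -0.9063
  joint[1] = (0.0000, 0.0000) + 8.3 * (-0.4226, -0.9063) = (0.0000 + -3.5077, 0.0000 + -7.5224) = (-3.5077, -7.5224)
link 1: phi[1] = -115 + -50 = -165 deg
  cos(-165 deg) = -0.9659, sin(-165 deg) = -0.2588
  joint[2] = (-3.5077, -7.5224) + 10.5 * (-0.9659, -0.2588) = (-3.5077 + -10.1422, -7.5224 + -2.7176) = (-13.6500, -10.2400)
End effector: (-13.6500, -10.2400)

Answer: -13.6500 -10.2400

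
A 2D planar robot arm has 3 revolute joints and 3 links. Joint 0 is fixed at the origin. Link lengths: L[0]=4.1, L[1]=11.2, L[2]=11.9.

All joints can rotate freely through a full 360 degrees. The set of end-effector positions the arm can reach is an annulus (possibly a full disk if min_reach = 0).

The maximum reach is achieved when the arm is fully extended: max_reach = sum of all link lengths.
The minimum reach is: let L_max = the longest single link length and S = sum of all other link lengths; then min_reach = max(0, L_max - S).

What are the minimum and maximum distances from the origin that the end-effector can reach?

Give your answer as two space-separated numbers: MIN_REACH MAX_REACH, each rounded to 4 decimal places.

Link lengths: [4.1, 11.2, 11.9]
max_reach = 4.1 + 11.2 + 11.9 = 27.2
L_max = max([4.1, 11.2, 11.9]) = 11.9
S (sum of others) = 27.2 - 11.9 = 15.3
min_reach = max(0, 11.9 - 15.3) = max(0, -3.4) = 0

Answer: 0.0000 27.2000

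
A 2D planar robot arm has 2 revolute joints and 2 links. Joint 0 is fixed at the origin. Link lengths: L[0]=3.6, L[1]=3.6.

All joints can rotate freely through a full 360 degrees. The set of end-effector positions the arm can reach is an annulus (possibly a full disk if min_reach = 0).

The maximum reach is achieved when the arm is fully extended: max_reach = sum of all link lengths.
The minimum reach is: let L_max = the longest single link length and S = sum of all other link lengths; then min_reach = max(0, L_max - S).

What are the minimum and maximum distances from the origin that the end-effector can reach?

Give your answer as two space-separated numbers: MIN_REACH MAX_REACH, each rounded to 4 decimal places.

Link lengths: [3.6, 3.6]
max_reach = 3.6 + 3.6 = 7.2
L_max = max([3.6, 3.6]) = 3.6
S (sum of others) = 7.2 - 3.6 = 3.6
min_reach = max(0, 3.6 - 3.6) = max(0, 0) = 0

Answer: 0.0000 7.2000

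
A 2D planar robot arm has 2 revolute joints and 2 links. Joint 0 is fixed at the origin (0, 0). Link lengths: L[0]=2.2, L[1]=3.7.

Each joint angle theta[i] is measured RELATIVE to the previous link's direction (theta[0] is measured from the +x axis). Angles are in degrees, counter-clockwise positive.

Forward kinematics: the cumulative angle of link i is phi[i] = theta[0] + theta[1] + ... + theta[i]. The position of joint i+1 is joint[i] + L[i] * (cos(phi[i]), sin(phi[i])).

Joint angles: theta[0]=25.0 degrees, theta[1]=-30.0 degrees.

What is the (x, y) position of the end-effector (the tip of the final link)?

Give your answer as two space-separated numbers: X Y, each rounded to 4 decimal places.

joint[0] = (0.0000, 0.0000)  (base)
link 0: phi[0] = 25 = 25 deg
  cos(25 deg) = 0.9063, sin(25 deg) = 0.4226
  joint[1] = (0.0000, 0.0000) + 2.2 * (0.9063, 0.4226) = (0.0000 + 1.9939, 0.0000 + 0.9298) = (1.9939, 0.9298)
link 1: phi[1] = 25 + -30 = -5 deg
  cos(-5 deg) = 0.9962, sin(-5 deg) = -0.0872
  joint[2] = (1.9939, 0.9298) + 3.7 * (0.9962, -0.0872) = (1.9939 + 3.6859, 0.9298 + -0.3225) = (5.6798, 0.6073)
End effector: (5.6798, 0.6073)

Answer: 5.6798 0.6073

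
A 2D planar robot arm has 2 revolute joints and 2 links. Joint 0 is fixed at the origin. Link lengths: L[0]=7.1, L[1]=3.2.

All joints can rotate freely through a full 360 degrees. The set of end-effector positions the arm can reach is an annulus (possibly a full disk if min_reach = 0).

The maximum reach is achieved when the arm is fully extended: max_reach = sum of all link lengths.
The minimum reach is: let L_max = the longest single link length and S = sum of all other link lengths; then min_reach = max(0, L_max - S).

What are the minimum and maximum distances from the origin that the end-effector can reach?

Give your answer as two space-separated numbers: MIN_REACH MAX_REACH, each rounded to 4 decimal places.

Link lengths: [7.1, 3.2]
max_reach = 7.1 + 3.2 = 10.3
L_max = max([7.1, 3.2]) = 7.1
S (sum of others) = 10.3 - 7.1 = 3.2
min_reach = max(0, 7.1 - 3.2) = max(0, 3.9) = 3.9

Answer: 3.9000 10.3000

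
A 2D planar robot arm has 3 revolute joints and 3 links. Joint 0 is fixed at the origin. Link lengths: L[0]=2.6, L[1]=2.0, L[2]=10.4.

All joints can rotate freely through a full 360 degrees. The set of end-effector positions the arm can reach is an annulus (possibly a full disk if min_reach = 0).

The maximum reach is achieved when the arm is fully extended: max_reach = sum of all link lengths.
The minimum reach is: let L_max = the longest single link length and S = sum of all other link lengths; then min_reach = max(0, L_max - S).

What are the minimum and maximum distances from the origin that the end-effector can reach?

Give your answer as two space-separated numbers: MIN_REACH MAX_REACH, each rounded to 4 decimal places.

Link lengths: [2.6, 2.0, 10.4]
max_reach = 2.6 + 2 + 10.4 = 15
L_max = max([2.6, 2.0, 10.4]) = 10.4
S (sum of others) = 15 - 10.4 = 4.6
min_reach = max(0, 10.4 - 4.6) = max(0, 5.8) = 5.8

Answer: 5.8000 15.0000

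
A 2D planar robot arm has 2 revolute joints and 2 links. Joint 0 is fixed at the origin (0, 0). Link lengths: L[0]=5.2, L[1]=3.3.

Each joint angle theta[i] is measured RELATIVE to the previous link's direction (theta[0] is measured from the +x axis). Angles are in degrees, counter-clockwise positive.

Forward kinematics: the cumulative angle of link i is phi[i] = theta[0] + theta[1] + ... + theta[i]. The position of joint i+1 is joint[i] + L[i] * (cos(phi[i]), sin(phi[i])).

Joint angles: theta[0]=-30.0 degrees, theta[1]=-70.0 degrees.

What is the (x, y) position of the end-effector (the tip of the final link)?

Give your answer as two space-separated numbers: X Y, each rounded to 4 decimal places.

Answer: 3.9303 -5.8499

Derivation:
joint[0] = (0.0000, 0.0000)  (base)
link 0: phi[0] = -30 = -30 deg
  cos(-30 deg) = 0.8660, sin(-30 deg) = -0.5000
  joint[1] = (0.0000, 0.0000) + 5.2 * (0.8660, -0.5000) = (0.0000 + 4.5033, 0.0000 + -2.6000) = (4.5033, -2.6000)
link 1: phi[1] = -30 + -70 = -100 deg
  cos(-100 deg) = -0.1736, sin(-100 deg) = -0.9848
  joint[2] = (4.5033, -2.6000) + 3.3 * (-0.1736, -0.9848) = (4.5033 + -0.5730, -2.6000 + -3.2499) = (3.9303, -5.8499)
End effector: (3.9303, -5.8499)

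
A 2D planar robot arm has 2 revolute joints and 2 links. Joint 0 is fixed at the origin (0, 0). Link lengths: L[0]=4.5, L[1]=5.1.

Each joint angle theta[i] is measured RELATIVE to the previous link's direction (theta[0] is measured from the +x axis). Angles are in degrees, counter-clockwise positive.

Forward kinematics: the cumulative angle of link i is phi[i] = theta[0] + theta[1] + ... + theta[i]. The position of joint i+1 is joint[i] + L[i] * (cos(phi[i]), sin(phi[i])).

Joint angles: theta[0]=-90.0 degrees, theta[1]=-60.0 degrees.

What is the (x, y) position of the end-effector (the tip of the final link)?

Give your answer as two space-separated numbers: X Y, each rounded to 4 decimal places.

joint[0] = (0.0000, 0.0000)  (base)
link 0: phi[0] = -90 = -90 deg
  cos(-90 deg) = 0.0000, sin(-90 deg) = -1.0000
  joint[1] = (0.0000, 0.0000) + 4.5 * (0.0000, -1.0000) = (0.0000 + 0.0000, 0.0000 + -4.5000) = (0.0000, -4.5000)
link 1: phi[1] = -90 + -60 = -150 deg
  cos(-150 deg) = -0.8660, sin(-150 deg) = -0.5000
  joint[2] = (0.0000, -4.5000) + 5.1 * (-0.8660, -0.5000) = (0.0000 + -4.4167, -4.5000 + -2.5500) = (-4.4167, -7.0500)
End effector: (-4.4167, -7.0500)

Answer: -4.4167 -7.0500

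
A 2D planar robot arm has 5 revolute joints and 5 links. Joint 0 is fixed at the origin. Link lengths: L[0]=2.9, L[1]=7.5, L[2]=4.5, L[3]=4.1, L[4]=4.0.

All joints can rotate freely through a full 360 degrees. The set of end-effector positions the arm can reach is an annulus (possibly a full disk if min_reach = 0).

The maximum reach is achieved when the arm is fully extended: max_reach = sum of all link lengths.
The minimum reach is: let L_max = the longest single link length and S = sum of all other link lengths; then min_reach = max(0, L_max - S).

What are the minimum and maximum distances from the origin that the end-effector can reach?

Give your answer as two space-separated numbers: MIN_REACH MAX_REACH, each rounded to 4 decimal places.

Answer: 0.0000 23.0000

Derivation:
Link lengths: [2.9, 7.5, 4.5, 4.1, 4.0]
max_reach = 2.9 + 7.5 + 4.5 + 4.1 + 4 = 23
L_max = max([2.9, 7.5, 4.5, 4.1, 4.0]) = 7.5
S (sum of others) = 23 - 7.5 = 15.5
min_reach = max(0, 7.5 - 15.5) = max(0, -8) = 0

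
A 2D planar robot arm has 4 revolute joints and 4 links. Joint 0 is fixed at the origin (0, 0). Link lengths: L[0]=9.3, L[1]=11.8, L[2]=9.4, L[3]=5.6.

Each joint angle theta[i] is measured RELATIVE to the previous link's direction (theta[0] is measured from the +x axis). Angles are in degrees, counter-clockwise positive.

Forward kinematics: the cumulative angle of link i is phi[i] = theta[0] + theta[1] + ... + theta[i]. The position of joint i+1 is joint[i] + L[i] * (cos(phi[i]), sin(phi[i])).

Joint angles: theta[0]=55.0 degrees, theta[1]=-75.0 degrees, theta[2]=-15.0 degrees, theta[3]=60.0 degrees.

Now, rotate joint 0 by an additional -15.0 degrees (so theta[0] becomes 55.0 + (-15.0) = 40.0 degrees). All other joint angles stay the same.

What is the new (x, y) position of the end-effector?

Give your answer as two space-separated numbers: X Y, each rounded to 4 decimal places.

joint[0] = (0.0000, 0.0000)  (base)
link 0: phi[0] = 40 = 40 deg
  cos(40 deg) = 0.7660, sin(40 deg) = 0.6428
  joint[1] = (0.0000, 0.0000) + 9.3 * (0.7660, 0.6428) = (0.0000 + 7.1242, 0.0000 + 5.9779) = (7.1242, 5.9779)
link 1: phi[1] = 40 + -75 = -35 deg
  cos(-35 deg) = 0.8192, sin(-35 deg) = -0.5736
  joint[2] = (7.1242, 5.9779) + 11.8 * (0.8192, -0.5736) = (7.1242 + 9.6660, 5.9779 + -6.7682) = (16.7902, -0.7903)
link 2: phi[2] = 40 + -75 + -15 = -50 deg
  cos(-50 deg) = 0.6428, sin(-50 deg) = -0.7660
  joint[3] = (16.7902, -0.7903) + 9.4 * (0.6428, -0.7660) = (16.7902 + 6.0422, -0.7903 + -7.2008) = (22.8324, -7.9911)
link 3: phi[3] = 40 + -75 + -15 + 60 = 10 deg
  cos(10 deg) = 0.9848, sin(10 deg) = 0.1736
  joint[4] = (22.8324, -7.9911) + 5.6 * (0.9848, 0.1736) = (22.8324 + 5.5149, -7.9911 + 0.9724) = (28.3473, -7.0187)
End effector: (28.3473, -7.0187)

Answer: 28.3473 -7.0187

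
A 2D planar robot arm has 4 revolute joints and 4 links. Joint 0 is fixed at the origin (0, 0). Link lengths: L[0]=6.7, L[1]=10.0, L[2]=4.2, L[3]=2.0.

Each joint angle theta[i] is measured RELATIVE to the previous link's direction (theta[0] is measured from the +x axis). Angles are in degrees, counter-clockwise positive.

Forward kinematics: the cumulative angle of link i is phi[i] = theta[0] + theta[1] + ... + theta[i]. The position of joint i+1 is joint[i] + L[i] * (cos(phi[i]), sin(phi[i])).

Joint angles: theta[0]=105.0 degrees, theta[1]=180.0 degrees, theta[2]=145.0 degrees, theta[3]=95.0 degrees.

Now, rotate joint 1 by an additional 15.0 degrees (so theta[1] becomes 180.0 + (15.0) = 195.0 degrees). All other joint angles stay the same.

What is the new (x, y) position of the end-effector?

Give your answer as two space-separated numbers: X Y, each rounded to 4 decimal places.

Answer: 1.6320 1.9955

Derivation:
joint[0] = (0.0000, 0.0000)  (base)
link 0: phi[0] = 105 = 105 deg
  cos(105 deg) = -0.2588, sin(105 deg) = 0.9659
  joint[1] = (0.0000, 0.0000) + 6.7 * (-0.2588, 0.9659) = (0.0000 + -1.7341, 0.0000 + 6.4717) = (-1.7341, 6.4717)
link 1: phi[1] = 105 + 195 = 300 deg
  cos(300 deg) = 0.5000, sin(300 deg) = -0.8660
  joint[2] = (-1.7341, 6.4717) + 10 * (0.5000, -0.8660) = (-1.7341 + 5.0000, 6.4717 + -8.6603) = (3.2659, -2.1886)
link 2: phi[2] = 105 + 195 + 145 = 445 deg
  cos(445 deg) = 0.0872, sin(445 deg) = 0.9962
  joint[3] = (3.2659, -2.1886) + 4.2 * (0.0872, 0.9962) = (3.2659 + 0.3661, -2.1886 + 4.1840) = (3.6320, 1.9955)
link 3: phi[3] = 105 + 195 + 145 + 95 = 540 deg
  cos(540 deg) = -1.0000, sin(540 deg) = 0.0000
  joint[4] = (3.6320, 1.9955) + 2 * (-1.0000, 0.0000) = (3.6320 + -2.0000, 1.9955 + 0.0000) = (1.6320, 1.9955)
End effector: (1.6320, 1.9955)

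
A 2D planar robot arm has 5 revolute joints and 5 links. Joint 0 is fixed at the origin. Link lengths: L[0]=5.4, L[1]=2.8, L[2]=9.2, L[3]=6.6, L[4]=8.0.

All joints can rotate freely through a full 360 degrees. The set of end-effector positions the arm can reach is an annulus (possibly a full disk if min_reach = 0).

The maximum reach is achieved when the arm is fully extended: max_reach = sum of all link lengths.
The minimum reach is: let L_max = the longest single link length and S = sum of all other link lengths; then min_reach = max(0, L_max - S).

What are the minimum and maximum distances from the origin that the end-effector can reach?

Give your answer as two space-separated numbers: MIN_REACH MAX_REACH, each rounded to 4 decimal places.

Answer: 0.0000 32.0000

Derivation:
Link lengths: [5.4, 2.8, 9.2, 6.6, 8.0]
max_reach = 5.4 + 2.8 + 9.2 + 6.6 + 8 = 32
L_max = max([5.4, 2.8, 9.2, 6.6, 8.0]) = 9.2
S (sum of others) = 32 - 9.2 = 22.8
min_reach = max(0, 9.2 - 22.8) = max(0, -13.6) = 0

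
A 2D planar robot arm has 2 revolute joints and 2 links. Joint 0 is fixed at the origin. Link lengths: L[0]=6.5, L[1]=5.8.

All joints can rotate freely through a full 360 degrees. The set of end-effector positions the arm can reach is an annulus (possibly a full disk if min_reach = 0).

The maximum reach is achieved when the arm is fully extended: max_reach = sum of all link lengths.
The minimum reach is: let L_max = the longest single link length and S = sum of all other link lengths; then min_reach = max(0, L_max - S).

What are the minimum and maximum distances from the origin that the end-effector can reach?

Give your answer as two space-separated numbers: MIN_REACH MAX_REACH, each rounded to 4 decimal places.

Answer: 0.7000 12.3000

Derivation:
Link lengths: [6.5, 5.8]
max_reach = 6.5 + 5.8 = 12.3
L_max = max([6.5, 5.8]) = 6.5
S (sum of others) = 12.3 - 6.5 = 5.8
min_reach = max(0, 6.5 - 5.8) = max(0, 0.7) = 0.7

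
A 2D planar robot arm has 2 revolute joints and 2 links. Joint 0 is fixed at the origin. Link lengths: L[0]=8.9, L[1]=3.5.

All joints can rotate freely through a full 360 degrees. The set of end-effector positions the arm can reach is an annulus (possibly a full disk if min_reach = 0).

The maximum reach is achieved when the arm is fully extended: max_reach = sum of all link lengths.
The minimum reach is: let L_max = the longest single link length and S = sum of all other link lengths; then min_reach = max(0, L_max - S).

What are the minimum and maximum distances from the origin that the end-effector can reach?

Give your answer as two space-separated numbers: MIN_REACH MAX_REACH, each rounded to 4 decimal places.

Answer: 5.4000 12.4000

Derivation:
Link lengths: [8.9, 3.5]
max_reach = 8.9 + 3.5 = 12.4
L_max = max([8.9, 3.5]) = 8.9
S (sum of others) = 12.4 - 8.9 = 3.5
min_reach = max(0, 8.9 - 3.5) = max(0, 5.4) = 5.4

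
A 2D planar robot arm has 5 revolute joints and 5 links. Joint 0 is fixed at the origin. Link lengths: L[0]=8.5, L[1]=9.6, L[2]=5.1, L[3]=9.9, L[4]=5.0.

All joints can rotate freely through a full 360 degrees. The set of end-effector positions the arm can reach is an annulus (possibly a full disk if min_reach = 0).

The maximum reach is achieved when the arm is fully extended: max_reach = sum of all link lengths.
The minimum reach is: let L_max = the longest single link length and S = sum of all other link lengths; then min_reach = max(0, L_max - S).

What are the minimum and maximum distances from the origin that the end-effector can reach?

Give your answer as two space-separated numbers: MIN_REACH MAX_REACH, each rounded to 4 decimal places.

Answer: 0.0000 38.1000

Derivation:
Link lengths: [8.5, 9.6, 5.1, 9.9, 5.0]
max_reach = 8.5 + 9.6 + 5.1 + 9.9 + 5 = 38.1
L_max = max([8.5, 9.6, 5.1, 9.9, 5.0]) = 9.9
S (sum of others) = 38.1 - 9.9 = 28.2
min_reach = max(0, 9.9 - 28.2) = max(0, -18.3) = 0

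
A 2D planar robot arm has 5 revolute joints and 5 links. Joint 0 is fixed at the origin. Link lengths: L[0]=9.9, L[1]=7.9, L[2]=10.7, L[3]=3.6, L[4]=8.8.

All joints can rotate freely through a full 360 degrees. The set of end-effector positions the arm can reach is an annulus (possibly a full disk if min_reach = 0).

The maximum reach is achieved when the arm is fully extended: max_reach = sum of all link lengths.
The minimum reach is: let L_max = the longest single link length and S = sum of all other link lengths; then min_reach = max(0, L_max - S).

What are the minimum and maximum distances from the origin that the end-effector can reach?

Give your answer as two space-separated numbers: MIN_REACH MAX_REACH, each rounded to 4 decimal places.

Answer: 0.0000 40.9000

Derivation:
Link lengths: [9.9, 7.9, 10.7, 3.6, 8.8]
max_reach = 9.9 + 7.9 + 10.7 + 3.6 + 8.8 = 40.9
L_max = max([9.9, 7.9, 10.7, 3.6, 8.8]) = 10.7
S (sum of others) = 40.9 - 10.7 = 30.2
min_reach = max(0, 10.7 - 30.2) = max(0, -19.5) = 0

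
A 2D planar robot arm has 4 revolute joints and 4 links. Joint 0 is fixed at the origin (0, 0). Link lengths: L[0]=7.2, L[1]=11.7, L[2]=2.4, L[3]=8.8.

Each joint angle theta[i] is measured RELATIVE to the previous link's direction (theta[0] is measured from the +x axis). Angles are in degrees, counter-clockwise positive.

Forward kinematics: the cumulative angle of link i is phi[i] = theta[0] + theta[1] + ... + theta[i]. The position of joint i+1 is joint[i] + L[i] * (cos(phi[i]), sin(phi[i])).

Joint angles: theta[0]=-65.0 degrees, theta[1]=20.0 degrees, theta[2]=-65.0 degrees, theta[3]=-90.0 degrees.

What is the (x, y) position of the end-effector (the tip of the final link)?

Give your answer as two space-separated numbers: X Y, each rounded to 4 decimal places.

Answer: 2.2259 -14.0441

Derivation:
joint[0] = (0.0000, 0.0000)  (base)
link 0: phi[0] = -65 = -65 deg
  cos(-65 deg) = 0.4226, sin(-65 deg) = -0.9063
  joint[1] = (0.0000, 0.0000) + 7.2 * (0.4226, -0.9063) = (0.0000 + 3.0429, 0.0000 + -6.5254) = (3.0429, -6.5254)
link 1: phi[1] = -65 + 20 = -45 deg
  cos(-45 deg) = 0.7071, sin(-45 deg) = -0.7071
  joint[2] = (3.0429, -6.5254) + 11.7 * (0.7071, -0.7071) = (3.0429 + 8.2731, -6.5254 + -8.2731) = (11.3160, -14.7986)
link 2: phi[2] = -65 + 20 + -65 = -110 deg
  cos(-110 deg) = -0.3420, sin(-110 deg) = -0.9397
  joint[3] = (11.3160, -14.7986) + 2.4 * (-0.3420, -0.9397) = (11.3160 + -0.8208, -14.7986 + -2.2553) = (10.4952, -17.0538)
link 3: phi[3] = -65 + 20 + -65 + -90 = -200 deg
  cos(-200 deg) = -0.9397, sin(-200 deg) = 0.3420
  joint[4] = (10.4952, -17.0538) + 8.8 * (-0.9397, 0.3420) = (10.4952 + -8.2693, -17.0538 + 3.0098) = (2.2259, -14.0441)
End effector: (2.2259, -14.0441)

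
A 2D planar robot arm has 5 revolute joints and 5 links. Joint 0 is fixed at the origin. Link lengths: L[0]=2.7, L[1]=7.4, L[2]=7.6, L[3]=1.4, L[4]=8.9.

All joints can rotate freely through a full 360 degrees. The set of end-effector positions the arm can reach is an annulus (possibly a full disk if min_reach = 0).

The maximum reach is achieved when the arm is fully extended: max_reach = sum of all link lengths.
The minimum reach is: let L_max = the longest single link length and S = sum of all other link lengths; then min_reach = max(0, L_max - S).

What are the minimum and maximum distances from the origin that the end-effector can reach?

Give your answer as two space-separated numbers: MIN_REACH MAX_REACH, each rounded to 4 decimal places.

Answer: 0.0000 28.0000

Derivation:
Link lengths: [2.7, 7.4, 7.6, 1.4, 8.9]
max_reach = 2.7 + 7.4 + 7.6 + 1.4 + 8.9 = 28
L_max = max([2.7, 7.4, 7.6, 1.4, 8.9]) = 8.9
S (sum of others) = 28 - 8.9 = 19.1
min_reach = max(0, 8.9 - 19.1) = max(0, -10.2) = 0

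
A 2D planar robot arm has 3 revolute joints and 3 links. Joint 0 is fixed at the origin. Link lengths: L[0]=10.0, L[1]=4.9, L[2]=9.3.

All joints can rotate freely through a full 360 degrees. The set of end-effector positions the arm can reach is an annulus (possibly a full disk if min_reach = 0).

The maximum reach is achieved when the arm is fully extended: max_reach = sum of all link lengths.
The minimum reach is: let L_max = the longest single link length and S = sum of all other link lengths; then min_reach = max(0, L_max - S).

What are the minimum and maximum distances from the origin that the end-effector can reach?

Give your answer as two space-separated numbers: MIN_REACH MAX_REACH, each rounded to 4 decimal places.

Link lengths: [10.0, 4.9, 9.3]
max_reach = 10 + 4.9 + 9.3 = 24.2
L_max = max([10.0, 4.9, 9.3]) = 10
S (sum of others) = 24.2 - 10 = 14.2
min_reach = max(0, 10 - 14.2) = max(0, -4.2) = 0

Answer: 0.0000 24.2000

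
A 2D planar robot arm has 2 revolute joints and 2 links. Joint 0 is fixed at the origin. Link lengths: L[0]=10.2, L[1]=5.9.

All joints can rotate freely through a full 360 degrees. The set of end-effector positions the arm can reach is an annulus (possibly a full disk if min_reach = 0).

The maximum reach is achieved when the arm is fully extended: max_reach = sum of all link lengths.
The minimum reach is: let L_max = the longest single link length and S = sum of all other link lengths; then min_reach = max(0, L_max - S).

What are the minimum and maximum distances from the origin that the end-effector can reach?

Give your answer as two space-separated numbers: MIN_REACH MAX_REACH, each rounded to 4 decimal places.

Link lengths: [10.2, 5.9]
max_reach = 10.2 + 5.9 = 16.1
L_max = max([10.2, 5.9]) = 10.2
S (sum of others) = 16.1 - 10.2 = 5.9
min_reach = max(0, 10.2 - 5.9) = max(0, 4.3) = 4.3

Answer: 4.3000 16.1000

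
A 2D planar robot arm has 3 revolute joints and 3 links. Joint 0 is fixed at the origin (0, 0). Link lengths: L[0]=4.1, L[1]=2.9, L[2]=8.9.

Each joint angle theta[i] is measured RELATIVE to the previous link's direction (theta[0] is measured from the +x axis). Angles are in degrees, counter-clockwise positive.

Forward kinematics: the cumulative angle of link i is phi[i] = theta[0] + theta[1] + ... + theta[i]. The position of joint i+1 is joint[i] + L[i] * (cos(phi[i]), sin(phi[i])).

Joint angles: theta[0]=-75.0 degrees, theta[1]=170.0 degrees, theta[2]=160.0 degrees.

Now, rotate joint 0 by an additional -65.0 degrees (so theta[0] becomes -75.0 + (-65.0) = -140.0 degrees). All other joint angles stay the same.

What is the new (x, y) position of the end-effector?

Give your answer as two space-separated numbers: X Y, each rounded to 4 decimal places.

Answer: -9.3941 -2.7309

Derivation:
joint[0] = (0.0000, 0.0000)  (base)
link 0: phi[0] = -140 = -140 deg
  cos(-140 deg) = -0.7660, sin(-140 deg) = -0.6428
  joint[1] = (0.0000, 0.0000) + 4.1 * (-0.7660, -0.6428) = (0.0000 + -3.1408, 0.0000 + -2.6354) = (-3.1408, -2.6354)
link 1: phi[1] = -140 + 170 = 30 deg
  cos(30 deg) = 0.8660, sin(30 deg) = 0.5000
  joint[2] = (-3.1408, -2.6354) + 2.9 * (0.8660, 0.5000) = (-3.1408 + 2.5115, -2.6354 + 1.4500) = (-0.6293, -1.1854)
link 2: phi[2] = -140 + 170 + 160 = 190 deg
  cos(190 deg) = -0.9848, sin(190 deg) = -0.1736
  joint[3] = (-0.6293, -1.1854) + 8.9 * (-0.9848, -0.1736) = (-0.6293 + -8.7648, -1.1854 + -1.5455) = (-9.3941, -2.7309)
End effector: (-9.3941, -2.7309)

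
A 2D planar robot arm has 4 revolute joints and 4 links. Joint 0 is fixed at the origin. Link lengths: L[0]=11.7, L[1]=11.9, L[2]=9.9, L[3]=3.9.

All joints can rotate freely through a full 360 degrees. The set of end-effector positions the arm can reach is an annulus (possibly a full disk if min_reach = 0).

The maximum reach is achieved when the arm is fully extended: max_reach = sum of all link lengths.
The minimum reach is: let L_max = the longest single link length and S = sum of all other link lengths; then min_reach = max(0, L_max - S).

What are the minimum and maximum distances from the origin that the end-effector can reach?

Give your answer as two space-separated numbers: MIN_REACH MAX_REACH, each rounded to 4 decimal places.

Link lengths: [11.7, 11.9, 9.9, 3.9]
max_reach = 11.7 + 11.9 + 9.9 + 3.9 = 37.4
L_max = max([11.7, 11.9, 9.9, 3.9]) = 11.9
S (sum of others) = 37.4 - 11.9 = 25.5
min_reach = max(0, 11.9 - 25.5) = max(0, -13.6) = 0

Answer: 0.0000 37.4000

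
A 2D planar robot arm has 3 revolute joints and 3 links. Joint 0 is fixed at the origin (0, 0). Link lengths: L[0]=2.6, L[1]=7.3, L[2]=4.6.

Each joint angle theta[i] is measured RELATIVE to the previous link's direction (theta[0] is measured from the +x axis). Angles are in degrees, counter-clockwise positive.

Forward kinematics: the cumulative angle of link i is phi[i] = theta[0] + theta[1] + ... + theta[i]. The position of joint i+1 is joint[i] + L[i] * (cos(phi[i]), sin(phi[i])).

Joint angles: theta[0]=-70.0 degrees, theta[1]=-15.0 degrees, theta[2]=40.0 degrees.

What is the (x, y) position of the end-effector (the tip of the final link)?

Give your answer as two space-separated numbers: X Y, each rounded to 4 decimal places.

Answer: 4.7782 -12.9681

Derivation:
joint[0] = (0.0000, 0.0000)  (base)
link 0: phi[0] = -70 = -70 deg
  cos(-70 deg) = 0.3420, sin(-70 deg) = -0.9397
  joint[1] = (0.0000, 0.0000) + 2.6 * (0.3420, -0.9397) = (0.0000 + 0.8893, 0.0000 + -2.4432) = (0.8893, -2.4432)
link 1: phi[1] = -70 + -15 = -85 deg
  cos(-85 deg) = 0.0872, sin(-85 deg) = -0.9962
  joint[2] = (0.8893, -2.4432) + 7.3 * (0.0872, -0.9962) = (0.8893 + 0.6362, -2.4432 + -7.2722) = (1.5255, -9.7154)
link 2: phi[2] = -70 + -15 + 40 = -45 deg
  cos(-45 deg) = 0.7071, sin(-45 deg) = -0.7071
  joint[3] = (1.5255, -9.7154) + 4.6 * (0.7071, -0.7071) = (1.5255 + 3.2527, -9.7154 + -3.2527) = (4.7782, -12.9681)
End effector: (4.7782, -12.9681)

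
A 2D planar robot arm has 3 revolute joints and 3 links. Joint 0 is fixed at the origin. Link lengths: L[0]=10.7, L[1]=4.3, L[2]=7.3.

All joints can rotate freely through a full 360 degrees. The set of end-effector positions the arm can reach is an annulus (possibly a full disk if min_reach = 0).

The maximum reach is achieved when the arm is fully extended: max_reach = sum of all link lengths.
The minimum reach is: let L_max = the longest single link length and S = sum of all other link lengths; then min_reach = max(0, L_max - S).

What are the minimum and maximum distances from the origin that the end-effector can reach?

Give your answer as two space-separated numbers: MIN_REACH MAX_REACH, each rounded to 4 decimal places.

Answer: 0.0000 22.3000

Derivation:
Link lengths: [10.7, 4.3, 7.3]
max_reach = 10.7 + 4.3 + 7.3 = 22.3
L_max = max([10.7, 4.3, 7.3]) = 10.7
S (sum of others) = 22.3 - 10.7 = 11.6
min_reach = max(0, 10.7 - 11.6) = max(0, -0.9) = 0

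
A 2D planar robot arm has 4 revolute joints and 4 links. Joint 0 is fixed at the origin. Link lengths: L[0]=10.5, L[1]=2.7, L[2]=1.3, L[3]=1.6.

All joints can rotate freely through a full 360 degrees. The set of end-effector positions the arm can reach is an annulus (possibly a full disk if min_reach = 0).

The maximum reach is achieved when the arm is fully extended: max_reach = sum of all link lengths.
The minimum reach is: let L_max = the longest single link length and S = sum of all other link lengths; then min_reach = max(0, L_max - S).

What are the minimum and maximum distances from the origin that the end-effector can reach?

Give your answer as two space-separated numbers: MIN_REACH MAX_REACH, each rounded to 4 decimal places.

Link lengths: [10.5, 2.7, 1.3, 1.6]
max_reach = 10.5 + 2.7 + 1.3 + 1.6 = 16.1
L_max = max([10.5, 2.7, 1.3, 1.6]) = 10.5
S (sum of others) = 16.1 - 10.5 = 5.6
min_reach = max(0, 10.5 - 5.6) = max(0, 4.9) = 4.9

Answer: 4.9000 16.1000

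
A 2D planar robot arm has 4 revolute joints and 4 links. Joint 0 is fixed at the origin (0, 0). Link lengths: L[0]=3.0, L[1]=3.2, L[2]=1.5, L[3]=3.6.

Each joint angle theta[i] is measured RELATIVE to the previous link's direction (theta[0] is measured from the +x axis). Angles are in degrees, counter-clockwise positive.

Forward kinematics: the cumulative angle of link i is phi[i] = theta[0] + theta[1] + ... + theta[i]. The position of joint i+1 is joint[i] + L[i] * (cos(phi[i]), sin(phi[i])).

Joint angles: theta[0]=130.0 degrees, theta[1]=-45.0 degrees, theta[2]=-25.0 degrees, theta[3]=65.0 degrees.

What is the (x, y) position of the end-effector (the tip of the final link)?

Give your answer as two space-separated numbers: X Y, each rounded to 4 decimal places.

Answer: -2.9643 9.7339

Derivation:
joint[0] = (0.0000, 0.0000)  (base)
link 0: phi[0] = 130 = 130 deg
  cos(130 deg) = -0.6428, sin(130 deg) = 0.7660
  joint[1] = (0.0000, 0.0000) + 3 * (-0.6428, 0.7660) = (0.0000 + -1.9284, 0.0000 + 2.2981) = (-1.9284, 2.2981)
link 1: phi[1] = 130 + -45 = 85 deg
  cos(85 deg) = 0.0872, sin(85 deg) = 0.9962
  joint[2] = (-1.9284, 2.2981) + 3.2 * (0.0872, 0.9962) = (-1.9284 + 0.2789, 2.2981 + 3.1878) = (-1.6495, 5.4860)
link 2: phi[2] = 130 + -45 + -25 = 60 deg
  cos(60 deg) = 0.5000, sin(60 deg) = 0.8660
  joint[3] = (-1.6495, 5.4860) + 1.5 * (0.5000, 0.8660) = (-1.6495 + 0.7500, 5.4860 + 1.2990) = (-0.8995, 6.7850)
link 3: phi[3] = 130 + -45 + -25 + 65 = 125 deg
  cos(125 deg) = -0.5736, sin(125 deg) = 0.8192
  joint[4] = (-0.8995, 6.7850) + 3.6 * (-0.5736, 0.8192) = (-0.8995 + -2.0649, 6.7850 + 2.9489) = (-2.9643, 9.7339)
End effector: (-2.9643, 9.7339)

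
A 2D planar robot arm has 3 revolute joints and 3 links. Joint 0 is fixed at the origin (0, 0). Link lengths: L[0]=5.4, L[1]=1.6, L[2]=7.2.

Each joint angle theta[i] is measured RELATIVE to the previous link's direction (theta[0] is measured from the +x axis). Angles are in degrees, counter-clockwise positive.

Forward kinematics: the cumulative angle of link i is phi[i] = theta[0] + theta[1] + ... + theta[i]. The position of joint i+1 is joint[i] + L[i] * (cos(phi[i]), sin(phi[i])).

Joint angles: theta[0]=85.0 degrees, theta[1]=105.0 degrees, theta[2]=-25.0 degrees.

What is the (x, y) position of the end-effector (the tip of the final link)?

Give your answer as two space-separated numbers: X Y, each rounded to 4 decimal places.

joint[0] = (0.0000, 0.0000)  (base)
link 0: phi[0] = 85 = 85 deg
  cos(85 deg) = 0.0872, sin(85 deg) = 0.9962
  joint[1] = (0.0000, 0.0000) + 5.4 * (0.0872, 0.9962) = (0.0000 + 0.4706, 0.0000 + 5.3795) = (0.4706, 5.3795)
link 1: phi[1] = 85 + 105 = 190 deg
  cos(190 deg) = -0.9848, sin(190 deg) = -0.1736
  joint[2] = (0.4706, 5.3795) + 1.6 * (-0.9848, -0.1736) = (0.4706 + -1.5757, 5.3795 + -0.2778) = (-1.1051, 5.1016)
link 2: phi[2] = 85 + 105 + -25 = 165 deg
  cos(165 deg) = -0.9659, sin(165 deg) = 0.2588
  joint[3] = (-1.1051, 5.1016) + 7.2 * (-0.9659, 0.2588) = (-1.1051 + -6.9547, 5.1016 + 1.8635) = (-8.0597, 6.9651)
End effector: (-8.0597, 6.9651)

Answer: -8.0597 6.9651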